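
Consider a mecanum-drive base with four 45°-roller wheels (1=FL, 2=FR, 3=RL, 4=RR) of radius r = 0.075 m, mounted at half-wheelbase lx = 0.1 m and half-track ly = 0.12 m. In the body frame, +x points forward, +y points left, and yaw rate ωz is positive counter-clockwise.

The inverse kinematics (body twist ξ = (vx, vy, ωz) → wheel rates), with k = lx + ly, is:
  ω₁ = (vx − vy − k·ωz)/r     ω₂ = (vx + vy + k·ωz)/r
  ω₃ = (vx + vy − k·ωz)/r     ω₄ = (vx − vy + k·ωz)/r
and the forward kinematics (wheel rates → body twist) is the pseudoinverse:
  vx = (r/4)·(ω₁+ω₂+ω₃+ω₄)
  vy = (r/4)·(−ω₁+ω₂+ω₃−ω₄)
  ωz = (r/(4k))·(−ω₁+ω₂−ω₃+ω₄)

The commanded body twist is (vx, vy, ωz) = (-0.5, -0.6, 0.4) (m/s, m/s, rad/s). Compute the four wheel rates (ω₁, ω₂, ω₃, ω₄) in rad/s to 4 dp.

(0.1600, -13.4933, -15.8400, 2.5067)

k = lx + ly = 0.1 + 0.12 = 0.2200;  k·ωz = 0.2200·0.4 = 0.0880
ω₁ (FL) = (vx − vy − k·ωz)/r = 0.0120/0.075 = 0.1600
ω₂ (FR) = (vx + vy + k·ωz)/r = -1.0120/0.075 = -13.4933
ω₃ (RL) = (vx + vy − k·ωz)/r = -1.1880/0.075 = -15.8400
ω₄ (RR) = (vx − vy + k·ωz)/r = 0.1880/0.075 = 2.5067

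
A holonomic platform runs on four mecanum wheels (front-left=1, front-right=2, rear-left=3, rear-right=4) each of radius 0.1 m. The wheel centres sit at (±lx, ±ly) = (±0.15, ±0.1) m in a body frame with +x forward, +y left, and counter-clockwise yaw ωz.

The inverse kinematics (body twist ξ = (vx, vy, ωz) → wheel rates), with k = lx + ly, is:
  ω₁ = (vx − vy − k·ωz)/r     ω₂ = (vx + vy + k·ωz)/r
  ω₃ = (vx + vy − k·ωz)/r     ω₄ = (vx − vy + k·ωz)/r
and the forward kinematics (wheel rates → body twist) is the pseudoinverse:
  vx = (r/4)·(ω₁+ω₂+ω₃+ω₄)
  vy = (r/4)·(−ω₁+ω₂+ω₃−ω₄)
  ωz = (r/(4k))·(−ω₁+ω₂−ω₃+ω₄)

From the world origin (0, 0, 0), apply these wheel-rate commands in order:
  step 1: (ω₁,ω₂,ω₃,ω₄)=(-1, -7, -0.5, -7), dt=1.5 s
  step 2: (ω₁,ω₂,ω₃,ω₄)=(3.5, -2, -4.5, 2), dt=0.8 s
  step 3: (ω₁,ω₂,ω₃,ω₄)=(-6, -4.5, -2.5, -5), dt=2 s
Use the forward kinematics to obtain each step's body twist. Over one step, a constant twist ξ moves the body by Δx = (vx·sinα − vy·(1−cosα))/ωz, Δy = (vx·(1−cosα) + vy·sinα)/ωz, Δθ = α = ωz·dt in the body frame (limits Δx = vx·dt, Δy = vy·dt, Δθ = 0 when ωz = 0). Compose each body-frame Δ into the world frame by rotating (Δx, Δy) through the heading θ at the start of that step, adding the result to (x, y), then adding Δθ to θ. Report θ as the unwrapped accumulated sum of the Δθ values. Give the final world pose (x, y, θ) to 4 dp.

(-0.0337, 1.2824, -1.9950)

step 1: ξ=(vx,vy,ωz)=(-0.3875, 0.0125, -1.2500), dt=1.5 → body Δ=(-0.2828, 0.4124, -1.8750) → world pose (-0.2828, 0.4124, -1.8750)
step 2: ξ=(vx,vy,ωz)=(-0.0250, -0.3000, 0.1000), dt=0.8 → body Δ=(-0.0104, -0.2405, 0.0800) → world pose (-0.5092, 0.4944, -1.7950)
step 3: ξ=(vx,vy,ωz)=(-0.4500, 0.1000, -0.1000), dt=2.0 → body Δ=(-0.8741, 0.2884, -0.2000) → world pose (-0.0337, 1.2824, -1.9950)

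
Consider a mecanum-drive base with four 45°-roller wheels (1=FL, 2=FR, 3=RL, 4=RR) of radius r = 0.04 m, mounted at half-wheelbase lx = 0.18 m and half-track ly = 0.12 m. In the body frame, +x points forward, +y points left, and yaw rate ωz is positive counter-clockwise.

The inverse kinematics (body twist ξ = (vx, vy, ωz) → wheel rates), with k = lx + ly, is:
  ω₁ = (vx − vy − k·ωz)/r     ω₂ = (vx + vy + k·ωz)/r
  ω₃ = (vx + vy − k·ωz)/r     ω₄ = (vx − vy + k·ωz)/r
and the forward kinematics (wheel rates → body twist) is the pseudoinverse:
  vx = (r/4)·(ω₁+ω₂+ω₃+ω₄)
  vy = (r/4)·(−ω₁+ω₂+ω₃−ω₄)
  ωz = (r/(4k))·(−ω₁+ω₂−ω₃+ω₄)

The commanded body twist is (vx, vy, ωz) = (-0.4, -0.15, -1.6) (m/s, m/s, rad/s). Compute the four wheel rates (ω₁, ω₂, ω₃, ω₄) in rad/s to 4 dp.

k = lx + ly = 0.18 + 0.12 = 0.3000;  k·ωz = 0.3000·-1.6 = -0.4800
ω₁ (FL) = (vx − vy − k·ωz)/r = 0.2300/0.04 = 5.7500
ω₂ (FR) = (vx + vy + k·ωz)/r = -1.0300/0.04 = -25.7500
ω₃ (RL) = (vx + vy − k·ωz)/r = -0.0700/0.04 = -1.7500
ω₄ (RR) = (vx − vy + k·ωz)/r = -0.7300/0.04 = -18.2500

(5.7500, -25.7500, -1.7500, -18.2500)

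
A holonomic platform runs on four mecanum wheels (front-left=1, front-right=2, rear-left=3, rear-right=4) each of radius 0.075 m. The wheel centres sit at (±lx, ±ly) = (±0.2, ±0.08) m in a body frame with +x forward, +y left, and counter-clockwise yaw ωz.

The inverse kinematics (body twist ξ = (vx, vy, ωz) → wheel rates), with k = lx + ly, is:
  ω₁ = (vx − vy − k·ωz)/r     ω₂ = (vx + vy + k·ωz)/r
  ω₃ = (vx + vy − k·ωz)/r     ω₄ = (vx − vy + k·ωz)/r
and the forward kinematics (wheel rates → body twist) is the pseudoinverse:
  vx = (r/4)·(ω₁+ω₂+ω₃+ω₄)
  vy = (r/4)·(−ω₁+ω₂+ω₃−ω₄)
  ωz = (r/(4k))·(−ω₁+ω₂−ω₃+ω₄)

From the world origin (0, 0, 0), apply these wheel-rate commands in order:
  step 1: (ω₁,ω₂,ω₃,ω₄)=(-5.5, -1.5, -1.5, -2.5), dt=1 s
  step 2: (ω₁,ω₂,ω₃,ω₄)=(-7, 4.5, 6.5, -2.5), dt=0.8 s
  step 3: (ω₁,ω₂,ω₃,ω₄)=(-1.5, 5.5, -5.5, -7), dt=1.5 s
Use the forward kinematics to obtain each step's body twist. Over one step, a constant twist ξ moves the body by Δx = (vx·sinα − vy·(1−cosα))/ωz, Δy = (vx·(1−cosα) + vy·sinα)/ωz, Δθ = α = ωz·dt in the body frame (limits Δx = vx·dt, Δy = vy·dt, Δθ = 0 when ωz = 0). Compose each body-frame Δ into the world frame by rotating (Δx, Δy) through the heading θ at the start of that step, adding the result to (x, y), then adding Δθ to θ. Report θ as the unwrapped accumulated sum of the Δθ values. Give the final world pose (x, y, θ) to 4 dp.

(-0.6026, 0.4326, 0.8873)

step 1: ξ=(vx,vy,ωz)=(-0.2062, 0.0938, 0.2009), dt=1.0 → body Δ=(-0.2143, 0.0725, 0.2009) → world pose (-0.2143, 0.0725, 0.2009)
step 2: ξ=(vx,vy,ωz)=(0.0281, 0.3844, 0.1674), dt=0.8 → body Δ=(0.0019, 0.3081, 0.1339) → world pose (-0.2739, 0.3747, 0.3348)
step 3: ξ=(vx,vy,ωz)=(-0.1594, 0.1594, 0.3683), dt=1.5 → body Δ=(-0.2915, 0.1627, 0.5525) → world pose (-0.6026, 0.4326, 0.8873)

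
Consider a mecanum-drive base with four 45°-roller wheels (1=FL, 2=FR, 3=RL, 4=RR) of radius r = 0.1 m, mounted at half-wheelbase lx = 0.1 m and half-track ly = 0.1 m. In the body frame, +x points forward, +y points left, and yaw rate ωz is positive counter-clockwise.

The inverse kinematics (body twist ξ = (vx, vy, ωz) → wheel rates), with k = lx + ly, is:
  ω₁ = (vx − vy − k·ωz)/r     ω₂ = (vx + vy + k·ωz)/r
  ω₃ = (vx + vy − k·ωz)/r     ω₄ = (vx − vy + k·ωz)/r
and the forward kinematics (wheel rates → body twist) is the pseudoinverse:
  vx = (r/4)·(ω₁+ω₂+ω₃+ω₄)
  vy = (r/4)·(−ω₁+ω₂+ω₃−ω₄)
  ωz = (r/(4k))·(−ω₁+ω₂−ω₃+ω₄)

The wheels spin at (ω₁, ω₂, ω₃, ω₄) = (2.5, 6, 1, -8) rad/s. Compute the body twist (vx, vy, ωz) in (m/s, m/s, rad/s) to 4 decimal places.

(0.0375, 0.3125, -0.6875)

k = lx + ly = 0.1 + 0.1 = 0.2000
ω₁+ω₂+ω₃+ω₄ = 1.5000  →  vx = (0.1/4)·1.5000 = 0.0375
−ω₁+ω₂+ω₃−ω₄ = 12.5000  →  vy = (0.1/4)·12.5000 = 0.3125
−ω₁+ω₂−ω₃+ω₄ = -5.5000  →  ωz = (0.1/0.8000)·-5.5000 = -0.6875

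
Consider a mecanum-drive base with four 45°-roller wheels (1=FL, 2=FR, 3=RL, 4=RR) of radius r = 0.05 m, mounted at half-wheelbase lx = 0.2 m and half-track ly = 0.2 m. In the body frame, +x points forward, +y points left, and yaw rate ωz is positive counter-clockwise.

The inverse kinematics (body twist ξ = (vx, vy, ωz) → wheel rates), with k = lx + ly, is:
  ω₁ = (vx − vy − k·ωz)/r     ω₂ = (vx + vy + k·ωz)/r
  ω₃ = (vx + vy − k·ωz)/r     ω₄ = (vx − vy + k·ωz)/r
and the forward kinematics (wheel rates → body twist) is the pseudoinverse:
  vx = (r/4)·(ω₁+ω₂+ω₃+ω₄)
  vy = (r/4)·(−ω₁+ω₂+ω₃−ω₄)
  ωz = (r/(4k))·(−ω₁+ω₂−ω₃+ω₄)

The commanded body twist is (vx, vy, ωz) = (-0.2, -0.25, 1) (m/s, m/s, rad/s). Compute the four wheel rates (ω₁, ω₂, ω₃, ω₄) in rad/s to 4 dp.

k = lx + ly = 0.2 + 0.2 = 0.4000;  k·ωz = 0.4000·1 = 0.4000
ω₁ (FL) = (vx − vy − k·ωz)/r = -0.3500/0.05 = -7.0000
ω₂ (FR) = (vx + vy + k·ωz)/r = -0.0500/0.05 = -1.0000
ω₃ (RL) = (vx + vy − k·ωz)/r = -0.8500/0.05 = -17.0000
ω₄ (RR) = (vx − vy + k·ωz)/r = 0.4500/0.05 = 9.0000

(-7.0000, -1.0000, -17.0000, 9.0000)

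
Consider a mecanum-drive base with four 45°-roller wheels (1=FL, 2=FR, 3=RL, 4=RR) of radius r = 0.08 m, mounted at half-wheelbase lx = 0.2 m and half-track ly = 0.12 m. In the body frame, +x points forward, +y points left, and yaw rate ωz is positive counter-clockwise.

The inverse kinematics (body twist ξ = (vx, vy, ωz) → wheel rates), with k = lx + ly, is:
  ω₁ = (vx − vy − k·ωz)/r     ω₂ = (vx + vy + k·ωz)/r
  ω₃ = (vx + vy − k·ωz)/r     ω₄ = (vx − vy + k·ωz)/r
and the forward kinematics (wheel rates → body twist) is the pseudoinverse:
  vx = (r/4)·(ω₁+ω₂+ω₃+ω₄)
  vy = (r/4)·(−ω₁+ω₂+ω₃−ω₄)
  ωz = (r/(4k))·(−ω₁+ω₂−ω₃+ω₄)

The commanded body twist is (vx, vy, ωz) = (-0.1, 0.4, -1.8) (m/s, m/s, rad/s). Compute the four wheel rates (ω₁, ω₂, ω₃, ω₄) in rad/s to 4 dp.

(0.9500, -3.4500, 10.9500, -13.4500)

k = lx + ly = 0.2 + 0.12 = 0.3200;  k·ωz = 0.3200·-1.8 = -0.5760
ω₁ (FL) = (vx − vy − k·ωz)/r = 0.0760/0.08 = 0.9500
ω₂ (FR) = (vx + vy + k·ωz)/r = -0.2760/0.08 = -3.4500
ω₃ (RL) = (vx + vy − k·ωz)/r = 0.8760/0.08 = 10.9500
ω₄ (RR) = (vx − vy + k·ωz)/r = -1.0760/0.08 = -13.4500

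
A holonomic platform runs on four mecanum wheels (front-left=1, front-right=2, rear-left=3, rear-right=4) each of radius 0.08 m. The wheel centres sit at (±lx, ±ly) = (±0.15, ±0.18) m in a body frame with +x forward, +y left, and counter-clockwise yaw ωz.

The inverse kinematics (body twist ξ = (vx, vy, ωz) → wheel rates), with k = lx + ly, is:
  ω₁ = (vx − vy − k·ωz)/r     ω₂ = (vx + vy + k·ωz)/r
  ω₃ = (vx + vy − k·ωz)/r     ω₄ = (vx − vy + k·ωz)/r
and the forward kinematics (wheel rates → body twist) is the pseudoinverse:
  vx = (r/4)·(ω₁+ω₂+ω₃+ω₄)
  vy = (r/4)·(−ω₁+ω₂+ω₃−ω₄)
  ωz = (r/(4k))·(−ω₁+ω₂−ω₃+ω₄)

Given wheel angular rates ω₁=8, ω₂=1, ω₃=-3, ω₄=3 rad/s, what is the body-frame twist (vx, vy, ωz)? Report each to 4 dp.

(0.1800, -0.2600, -0.0606)

k = lx + ly = 0.15 + 0.18 = 0.3300
ω₁+ω₂+ω₃+ω₄ = 9.0000  →  vx = (0.08/4)·9.0000 = 0.1800
−ω₁+ω₂+ω₃−ω₄ = -13.0000  →  vy = (0.08/4)·-13.0000 = -0.2600
−ω₁+ω₂−ω₃+ω₄ = -1.0000  →  ωz = (0.08/1.3200)·-1.0000 = -0.0606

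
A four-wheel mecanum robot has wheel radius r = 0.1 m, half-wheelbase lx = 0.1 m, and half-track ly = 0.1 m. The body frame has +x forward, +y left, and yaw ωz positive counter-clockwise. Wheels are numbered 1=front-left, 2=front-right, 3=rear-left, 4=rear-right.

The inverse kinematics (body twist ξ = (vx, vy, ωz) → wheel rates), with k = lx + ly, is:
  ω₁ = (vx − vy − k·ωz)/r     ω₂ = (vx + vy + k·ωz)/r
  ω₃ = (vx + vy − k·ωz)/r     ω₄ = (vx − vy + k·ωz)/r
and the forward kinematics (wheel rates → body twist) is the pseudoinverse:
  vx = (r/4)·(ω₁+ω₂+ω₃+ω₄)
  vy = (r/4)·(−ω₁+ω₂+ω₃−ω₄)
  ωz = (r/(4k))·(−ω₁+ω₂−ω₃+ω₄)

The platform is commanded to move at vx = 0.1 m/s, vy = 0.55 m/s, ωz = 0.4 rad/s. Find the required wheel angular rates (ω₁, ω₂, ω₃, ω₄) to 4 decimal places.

k = lx + ly = 0.1 + 0.1 = 0.2000;  k·ωz = 0.2000·0.4 = 0.0800
ω₁ (FL) = (vx − vy − k·ωz)/r = -0.5300/0.1 = -5.3000
ω₂ (FR) = (vx + vy + k·ωz)/r = 0.7300/0.1 = 7.3000
ω₃ (RL) = (vx + vy − k·ωz)/r = 0.5700/0.1 = 5.7000
ω₄ (RR) = (vx − vy + k·ωz)/r = -0.3700/0.1 = -3.7000

(-5.3000, 7.3000, 5.7000, -3.7000)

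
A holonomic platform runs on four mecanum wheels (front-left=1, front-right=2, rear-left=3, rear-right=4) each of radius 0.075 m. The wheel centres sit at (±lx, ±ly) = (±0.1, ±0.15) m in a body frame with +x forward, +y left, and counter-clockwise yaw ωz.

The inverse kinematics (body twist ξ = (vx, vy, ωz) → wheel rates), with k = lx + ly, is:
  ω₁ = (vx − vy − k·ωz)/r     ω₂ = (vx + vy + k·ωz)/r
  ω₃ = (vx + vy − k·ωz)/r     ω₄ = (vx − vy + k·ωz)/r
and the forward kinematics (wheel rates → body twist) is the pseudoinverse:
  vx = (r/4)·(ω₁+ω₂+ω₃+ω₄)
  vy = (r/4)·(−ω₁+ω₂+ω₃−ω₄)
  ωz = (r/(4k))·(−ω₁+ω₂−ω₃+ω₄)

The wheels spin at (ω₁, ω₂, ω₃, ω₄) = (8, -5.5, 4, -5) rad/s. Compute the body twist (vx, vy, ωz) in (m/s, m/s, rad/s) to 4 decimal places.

(0.0281, -0.0844, -1.6875)

k = lx + ly = 0.1 + 0.15 = 0.2500
ω₁+ω₂+ω₃+ω₄ = 1.5000  →  vx = (0.075/4)·1.5000 = 0.0281
−ω₁+ω₂+ω₃−ω₄ = -4.5000  →  vy = (0.075/4)·-4.5000 = -0.0844
−ω₁+ω₂−ω₃+ω₄ = -22.5000  →  ωz = (0.075/1.0000)·-22.5000 = -1.6875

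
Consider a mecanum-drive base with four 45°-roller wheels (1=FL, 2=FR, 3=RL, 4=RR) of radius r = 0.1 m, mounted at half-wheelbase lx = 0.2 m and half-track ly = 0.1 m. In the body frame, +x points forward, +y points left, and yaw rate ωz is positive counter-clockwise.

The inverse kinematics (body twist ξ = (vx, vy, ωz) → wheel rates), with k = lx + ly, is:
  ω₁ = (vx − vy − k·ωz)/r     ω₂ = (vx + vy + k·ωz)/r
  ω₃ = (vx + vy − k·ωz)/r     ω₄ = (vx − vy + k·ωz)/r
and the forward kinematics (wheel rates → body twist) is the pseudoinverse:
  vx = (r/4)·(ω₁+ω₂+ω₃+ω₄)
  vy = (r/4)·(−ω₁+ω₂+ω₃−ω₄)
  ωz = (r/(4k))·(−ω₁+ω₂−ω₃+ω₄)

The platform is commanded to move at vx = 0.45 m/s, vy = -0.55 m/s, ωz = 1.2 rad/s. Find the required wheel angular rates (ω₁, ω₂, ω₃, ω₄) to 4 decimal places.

k = lx + ly = 0.2 + 0.1 = 0.3000;  k·ωz = 0.3000·1.2 = 0.3600
ω₁ (FL) = (vx − vy − k·ωz)/r = 0.6400/0.1 = 6.4000
ω₂ (FR) = (vx + vy + k·ωz)/r = 0.2600/0.1 = 2.6000
ω₃ (RL) = (vx + vy − k·ωz)/r = -0.4600/0.1 = -4.6000
ω₄ (RR) = (vx − vy + k·ωz)/r = 1.3600/0.1 = 13.6000

(6.4000, 2.6000, -4.6000, 13.6000)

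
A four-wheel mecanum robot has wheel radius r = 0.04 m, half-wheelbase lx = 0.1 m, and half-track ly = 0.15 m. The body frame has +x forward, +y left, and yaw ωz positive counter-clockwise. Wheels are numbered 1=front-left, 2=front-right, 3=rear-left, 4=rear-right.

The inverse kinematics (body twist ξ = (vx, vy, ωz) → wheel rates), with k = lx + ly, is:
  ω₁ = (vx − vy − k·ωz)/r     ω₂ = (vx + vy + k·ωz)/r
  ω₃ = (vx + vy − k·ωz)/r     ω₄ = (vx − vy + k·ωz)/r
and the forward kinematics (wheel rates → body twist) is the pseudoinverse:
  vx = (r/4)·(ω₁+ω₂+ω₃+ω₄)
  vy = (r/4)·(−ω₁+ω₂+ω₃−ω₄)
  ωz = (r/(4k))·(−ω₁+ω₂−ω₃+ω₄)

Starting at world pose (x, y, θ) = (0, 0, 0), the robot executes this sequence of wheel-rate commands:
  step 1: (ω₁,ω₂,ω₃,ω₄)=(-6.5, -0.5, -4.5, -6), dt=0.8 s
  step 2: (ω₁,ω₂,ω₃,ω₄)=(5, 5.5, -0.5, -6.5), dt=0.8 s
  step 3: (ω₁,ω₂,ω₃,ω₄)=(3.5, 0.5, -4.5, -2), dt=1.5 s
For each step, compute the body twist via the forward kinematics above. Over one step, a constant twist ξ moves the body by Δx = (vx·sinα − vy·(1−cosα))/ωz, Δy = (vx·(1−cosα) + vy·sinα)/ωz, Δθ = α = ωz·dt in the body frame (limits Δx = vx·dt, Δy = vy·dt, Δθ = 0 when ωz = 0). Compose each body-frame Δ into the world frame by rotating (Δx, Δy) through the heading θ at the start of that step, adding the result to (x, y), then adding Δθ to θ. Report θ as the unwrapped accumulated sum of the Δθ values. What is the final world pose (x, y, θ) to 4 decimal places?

step 1: ξ=(vx,vy,ωz)=(-0.1750, 0.0750, 0.1800), dt=0.8 → body Δ=(-0.1438, 0.0497, 0.1440) → world pose (-0.1438, 0.0497, 0.1440)
step 2: ξ=(vx,vy,ωz)=(0.0350, 0.0650, -0.2200), dt=0.8 → body Δ=(0.0324, 0.0493, -0.1760) → world pose (-0.1188, 0.1031, -0.0320)
step 3: ξ=(vx,vy,ωz)=(-0.0250, -0.0550, -0.0200), dt=1.5 → body Δ=(-0.0387, -0.0819, -0.0300) → world pose (-0.1601, 0.0225, -0.0620)

(-0.1601, 0.0225, -0.0620)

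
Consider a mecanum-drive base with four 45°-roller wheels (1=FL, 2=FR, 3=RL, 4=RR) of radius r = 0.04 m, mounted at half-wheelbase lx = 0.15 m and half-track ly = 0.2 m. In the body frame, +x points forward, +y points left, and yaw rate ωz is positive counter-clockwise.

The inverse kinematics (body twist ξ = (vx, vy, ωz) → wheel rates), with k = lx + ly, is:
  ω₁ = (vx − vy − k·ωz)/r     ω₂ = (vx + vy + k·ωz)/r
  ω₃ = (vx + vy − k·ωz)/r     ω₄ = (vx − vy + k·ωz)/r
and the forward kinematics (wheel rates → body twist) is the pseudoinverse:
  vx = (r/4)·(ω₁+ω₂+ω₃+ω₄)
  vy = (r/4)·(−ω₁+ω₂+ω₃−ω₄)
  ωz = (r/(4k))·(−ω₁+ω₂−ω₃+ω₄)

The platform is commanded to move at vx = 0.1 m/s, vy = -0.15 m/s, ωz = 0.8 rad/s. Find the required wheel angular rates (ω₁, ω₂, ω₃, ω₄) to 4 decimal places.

(-0.7500, 5.7500, -8.2500, 13.2500)

k = lx + ly = 0.15 + 0.2 = 0.3500;  k·ωz = 0.3500·0.8 = 0.2800
ω₁ (FL) = (vx − vy − k·ωz)/r = -0.0300/0.04 = -0.7500
ω₂ (FR) = (vx + vy + k·ωz)/r = 0.2300/0.04 = 5.7500
ω₃ (RL) = (vx + vy − k·ωz)/r = -0.3300/0.04 = -8.2500
ω₄ (RR) = (vx − vy + k·ωz)/r = 0.5300/0.04 = 13.2500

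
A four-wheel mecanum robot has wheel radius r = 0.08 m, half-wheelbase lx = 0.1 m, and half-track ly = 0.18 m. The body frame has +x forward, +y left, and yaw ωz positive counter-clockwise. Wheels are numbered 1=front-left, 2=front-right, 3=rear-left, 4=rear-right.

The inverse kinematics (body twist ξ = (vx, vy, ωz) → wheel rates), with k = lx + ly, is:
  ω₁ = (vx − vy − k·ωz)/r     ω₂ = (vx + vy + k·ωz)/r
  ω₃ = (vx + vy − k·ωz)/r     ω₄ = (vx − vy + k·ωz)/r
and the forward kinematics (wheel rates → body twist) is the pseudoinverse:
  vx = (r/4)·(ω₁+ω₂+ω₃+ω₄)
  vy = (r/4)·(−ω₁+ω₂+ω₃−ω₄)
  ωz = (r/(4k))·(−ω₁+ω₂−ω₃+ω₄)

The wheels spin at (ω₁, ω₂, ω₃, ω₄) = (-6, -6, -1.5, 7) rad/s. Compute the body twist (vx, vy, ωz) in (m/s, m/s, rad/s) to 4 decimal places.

(-0.1300, -0.1700, 0.6071)

k = lx + ly = 0.1 + 0.18 = 0.2800
ω₁+ω₂+ω₃+ω₄ = -6.5000  →  vx = (0.08/4)·-6.5000 = -0.1300
−ω₁+ω₂+ω₃−ω₄ = -8.5000  →  vy = (0.08/4)·-8.5000 = -0.1700
−ω₁+ω₂−ω₃+ω₄ = 8.5000  →  ωz = (0.08/1.1200)·8.5000 = 0.6071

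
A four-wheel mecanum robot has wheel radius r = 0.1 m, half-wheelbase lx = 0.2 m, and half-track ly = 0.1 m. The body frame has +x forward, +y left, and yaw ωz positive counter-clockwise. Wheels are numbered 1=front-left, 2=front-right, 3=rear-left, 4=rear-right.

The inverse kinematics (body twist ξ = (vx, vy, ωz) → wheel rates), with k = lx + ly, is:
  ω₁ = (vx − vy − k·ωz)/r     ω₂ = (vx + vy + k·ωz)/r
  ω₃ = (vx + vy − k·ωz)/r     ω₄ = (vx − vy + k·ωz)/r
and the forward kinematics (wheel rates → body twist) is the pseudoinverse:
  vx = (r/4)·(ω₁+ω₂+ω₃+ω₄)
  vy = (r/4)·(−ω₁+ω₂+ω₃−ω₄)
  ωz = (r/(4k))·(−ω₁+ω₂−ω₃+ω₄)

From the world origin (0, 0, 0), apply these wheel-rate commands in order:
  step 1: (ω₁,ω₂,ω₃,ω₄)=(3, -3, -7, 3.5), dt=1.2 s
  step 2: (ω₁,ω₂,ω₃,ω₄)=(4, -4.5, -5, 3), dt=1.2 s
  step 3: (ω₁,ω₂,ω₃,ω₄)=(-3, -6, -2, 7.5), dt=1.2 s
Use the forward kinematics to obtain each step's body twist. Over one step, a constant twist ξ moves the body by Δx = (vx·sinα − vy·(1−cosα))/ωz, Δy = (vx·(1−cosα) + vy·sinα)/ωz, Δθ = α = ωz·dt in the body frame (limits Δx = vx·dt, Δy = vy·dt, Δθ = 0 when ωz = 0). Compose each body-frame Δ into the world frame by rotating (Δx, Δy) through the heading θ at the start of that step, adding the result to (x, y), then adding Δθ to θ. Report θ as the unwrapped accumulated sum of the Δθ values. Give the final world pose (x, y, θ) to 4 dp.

step 1: ξ=(vx,vy,ωz)=(-0.0875, -0.4125, 0.3750), dt=1.2 → body Δ=(0.0080, -0.5017, 0.4500) → world pose (0.0080, -0.5017, 0.4500)
step 2: ξ=(vx,vy,ωz)=(-0.0625, -0.4125, -0.0417), dt=1.2 → body Δ=(-0.0873, -0.4929, -0.0500) → world pose (0.1438, -0.9835, 0.4000)
step 3: ξ=(vx,vy,ωz)=(-0.0875, -0.3125, 0.5417), dt=1.2 → body Δ=(0.0199, -0.3821, 0.6500) → world pose (0.3109, -1.3277, 1.0500)

(0.3109, -1.3277, 1.0500)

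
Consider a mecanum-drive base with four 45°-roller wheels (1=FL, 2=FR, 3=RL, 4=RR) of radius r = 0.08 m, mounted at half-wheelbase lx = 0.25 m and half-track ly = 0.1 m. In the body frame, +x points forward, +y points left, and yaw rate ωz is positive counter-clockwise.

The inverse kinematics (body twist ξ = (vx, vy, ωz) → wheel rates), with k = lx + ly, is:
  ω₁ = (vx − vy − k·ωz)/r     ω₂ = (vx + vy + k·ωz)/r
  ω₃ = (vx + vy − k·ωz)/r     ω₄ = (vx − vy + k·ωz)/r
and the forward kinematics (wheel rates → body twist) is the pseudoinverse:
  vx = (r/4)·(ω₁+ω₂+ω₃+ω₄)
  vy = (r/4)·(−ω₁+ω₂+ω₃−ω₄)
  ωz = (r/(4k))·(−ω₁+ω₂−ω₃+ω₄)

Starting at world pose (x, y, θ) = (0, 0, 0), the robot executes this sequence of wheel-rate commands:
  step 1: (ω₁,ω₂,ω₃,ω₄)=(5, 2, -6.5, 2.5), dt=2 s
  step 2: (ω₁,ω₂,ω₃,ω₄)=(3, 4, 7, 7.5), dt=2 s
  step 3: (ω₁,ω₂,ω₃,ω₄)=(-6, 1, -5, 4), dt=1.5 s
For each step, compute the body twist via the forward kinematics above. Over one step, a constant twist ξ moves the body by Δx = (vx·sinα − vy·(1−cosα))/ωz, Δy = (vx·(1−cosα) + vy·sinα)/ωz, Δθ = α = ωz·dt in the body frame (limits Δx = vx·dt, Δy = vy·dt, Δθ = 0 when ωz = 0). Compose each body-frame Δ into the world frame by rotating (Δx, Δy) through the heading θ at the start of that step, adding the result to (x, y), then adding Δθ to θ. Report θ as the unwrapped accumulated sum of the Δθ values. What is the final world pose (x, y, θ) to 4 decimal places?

step 1: ξ=(vx,vy,ωz)=(0.0600, -0.2400, 0.3429), dt=2.0 → body Δ=(0.2690, -0.4037, 0.6857) → world pose (0.2690, -0.4037, 0.6857)
step 2: ξ=(vx,vy,ωz)=(0.4300, 0.0100, 0.0857), dt=2.0 → body Δ=(0.8541, 0.0934, 0.1714) → world pose (0.8709, 0.2094, 0.8571)
step 3: ξ=(vx,vy,ωz)=(-0.1200, -0.0400, 0.9143), dt=1.5 → body Δ=(-0.0936, -0.1481, 1.3714) → world pose (0.9216, 0.0417, 2.2286)

(0.9216, 0.0417, 2.2286)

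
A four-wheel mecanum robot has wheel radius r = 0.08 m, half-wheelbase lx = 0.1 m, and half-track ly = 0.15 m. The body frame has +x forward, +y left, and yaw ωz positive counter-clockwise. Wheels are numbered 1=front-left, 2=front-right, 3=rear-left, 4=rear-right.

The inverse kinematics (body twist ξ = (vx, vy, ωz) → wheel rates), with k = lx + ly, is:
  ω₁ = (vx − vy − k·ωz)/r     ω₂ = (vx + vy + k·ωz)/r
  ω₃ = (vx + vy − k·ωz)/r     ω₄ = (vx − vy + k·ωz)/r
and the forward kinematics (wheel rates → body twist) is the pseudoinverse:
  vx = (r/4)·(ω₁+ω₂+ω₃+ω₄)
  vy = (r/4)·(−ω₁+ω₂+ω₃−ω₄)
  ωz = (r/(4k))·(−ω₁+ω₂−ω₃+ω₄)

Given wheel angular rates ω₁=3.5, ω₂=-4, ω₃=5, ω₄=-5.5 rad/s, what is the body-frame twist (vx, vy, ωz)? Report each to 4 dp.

(-0.0200, 0.0600, -1.4400)

k = lx + ly = 0.1 + 0.15 = 0.2500
ω₁+ω₂+ω₃+ω₄ = -1.0000  →  vx = (0.08/4)·-1.0000 = -0.0200
−ω₁+ω₂+ω₃−ω₄ = 3.0000  →  vy = (0.08/4)·3.0000 = 0.0600
−ω₁+ω₂−ω₃+ω₄ = -18.0000  →  ωz = (0.08/1.0000)·-18.0000 = -1.4400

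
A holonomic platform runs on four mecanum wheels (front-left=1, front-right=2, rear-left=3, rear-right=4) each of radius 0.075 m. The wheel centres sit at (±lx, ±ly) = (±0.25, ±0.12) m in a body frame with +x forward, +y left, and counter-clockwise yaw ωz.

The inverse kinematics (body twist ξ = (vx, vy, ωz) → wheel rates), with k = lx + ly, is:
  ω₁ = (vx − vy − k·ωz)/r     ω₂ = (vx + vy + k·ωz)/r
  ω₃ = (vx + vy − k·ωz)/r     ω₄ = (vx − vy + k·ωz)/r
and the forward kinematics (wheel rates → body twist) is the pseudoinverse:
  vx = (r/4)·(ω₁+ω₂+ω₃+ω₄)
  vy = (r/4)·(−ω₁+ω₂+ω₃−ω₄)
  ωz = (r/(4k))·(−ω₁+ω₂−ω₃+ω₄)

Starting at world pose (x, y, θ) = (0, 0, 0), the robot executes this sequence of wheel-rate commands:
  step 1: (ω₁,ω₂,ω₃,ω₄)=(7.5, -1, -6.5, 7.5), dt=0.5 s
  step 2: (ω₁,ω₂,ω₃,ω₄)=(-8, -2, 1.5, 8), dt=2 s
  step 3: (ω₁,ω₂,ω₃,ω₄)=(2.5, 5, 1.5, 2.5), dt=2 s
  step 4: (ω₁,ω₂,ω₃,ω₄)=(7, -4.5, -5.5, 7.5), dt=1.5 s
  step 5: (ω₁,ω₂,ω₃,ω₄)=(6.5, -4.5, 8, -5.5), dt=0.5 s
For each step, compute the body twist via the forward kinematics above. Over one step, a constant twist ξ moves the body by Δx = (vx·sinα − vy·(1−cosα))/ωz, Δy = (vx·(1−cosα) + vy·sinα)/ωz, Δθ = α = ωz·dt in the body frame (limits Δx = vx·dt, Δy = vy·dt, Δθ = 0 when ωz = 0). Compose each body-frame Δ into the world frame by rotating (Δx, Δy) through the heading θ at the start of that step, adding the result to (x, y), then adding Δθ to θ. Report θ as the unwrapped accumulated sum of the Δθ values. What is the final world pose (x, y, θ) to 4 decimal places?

(0.6370, 0.5309, 1.2542)

step 1: ξ=(vx,vy,ωz)=(0.1406, -0.4219, 0.2787), dt=0.5 → body Δ=(0.0848, -0.2054, 0.1394) → world pose (0.0848, -0.2054, 0.1394)
step 2: ξ=(vx,vy,ωz)=(-0.0094, -0.0094, 0.6334), dt=2.0 → body Δ=(-0.0038, -0.0245, 1.2669) → world pose (0.0844, -0.2301, 1.4062)
step 3: ξ=(vx,vy,ωz)=(0.2156, 0.0281, 0.1774), dt=2.0 → body Δ=(0.4124, 0.1308, 0.3547) → world pose (0.0230, 0.1981, 1.7610)
step 4: ξ=(vx,vy,ωz)=(0.0844, -0.4594, 0.0760), dt=1.5 → body Δ=(0.1655, -0.6804, 0.1140) → world pose (0.6598, 0.4893, 1.8750)
step 5: ξ=(vx,vy,ωz)=(0.0844, 0.0469, -1.2416), dt=0.5 → body Δ=(0.0466, 0.0093, -0.6208) → world pose (0.6370, 0.5309, 1.2542)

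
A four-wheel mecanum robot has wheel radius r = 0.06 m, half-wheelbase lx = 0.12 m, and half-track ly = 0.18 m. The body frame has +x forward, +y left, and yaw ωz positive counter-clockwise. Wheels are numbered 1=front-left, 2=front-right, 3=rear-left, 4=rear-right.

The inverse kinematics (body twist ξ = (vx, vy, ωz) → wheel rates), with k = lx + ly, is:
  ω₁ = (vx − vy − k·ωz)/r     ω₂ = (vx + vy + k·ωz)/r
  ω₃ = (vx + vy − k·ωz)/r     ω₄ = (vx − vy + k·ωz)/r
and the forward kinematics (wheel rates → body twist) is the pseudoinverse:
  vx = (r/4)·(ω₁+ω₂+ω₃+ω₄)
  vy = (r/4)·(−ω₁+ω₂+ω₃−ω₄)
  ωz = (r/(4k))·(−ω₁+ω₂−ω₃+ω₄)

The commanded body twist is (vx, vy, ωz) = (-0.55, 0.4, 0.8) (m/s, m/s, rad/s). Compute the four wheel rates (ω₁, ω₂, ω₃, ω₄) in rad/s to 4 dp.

(-19.8333, 1.5000, -6.5000, -11.8333)

k = lx + ly = 0.12 + 0.18 = 0.3000;  k·ωz = 0.3000·0.8 = 0.2400
ω₁ (FL) = (vx − vy − k·ωz)/r = -1.1900/0.06 = -19.8333
ω₂ (FR) = (vx + vy + k·ωz)/r = 0.0900/0.06 = 1.5000
ω₃ (RL) = (vx + vy − k·ωz)/r = -0.3900/0.06 = -6.5000
ω₄ (RR) = (vx − vy + k·ωz)/r = -0.7100/0.06 = -11.8333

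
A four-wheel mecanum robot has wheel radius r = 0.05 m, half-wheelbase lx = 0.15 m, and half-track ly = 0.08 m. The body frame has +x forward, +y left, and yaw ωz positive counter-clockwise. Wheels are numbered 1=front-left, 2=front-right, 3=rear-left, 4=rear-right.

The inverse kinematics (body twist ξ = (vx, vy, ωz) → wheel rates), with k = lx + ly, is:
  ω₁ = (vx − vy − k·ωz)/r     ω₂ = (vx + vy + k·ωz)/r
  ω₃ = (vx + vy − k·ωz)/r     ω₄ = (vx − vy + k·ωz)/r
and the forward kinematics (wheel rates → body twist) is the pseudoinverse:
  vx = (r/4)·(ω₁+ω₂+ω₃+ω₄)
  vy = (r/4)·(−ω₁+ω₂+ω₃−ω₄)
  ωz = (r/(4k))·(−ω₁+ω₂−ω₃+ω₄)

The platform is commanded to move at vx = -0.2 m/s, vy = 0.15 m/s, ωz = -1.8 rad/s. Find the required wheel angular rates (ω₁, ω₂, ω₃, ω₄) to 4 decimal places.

k = lx + ly = 0.15 + 0.08 = 0.2300;  k·ωz = 0.2300·-1.8 = -0.4140
ω₁ (FL) = (vx − vy − k·ωz)/r = 0.0640/0.05 = 1.2800
ω₂ (FR) = (vx + vy + k·ωz)/r = -0.4640/0.05 = -9.2800
ω₃ (RL) = (vx + vy − k·ωz)/r = 0.3640/0.05 = 7.2800
ω₄ (RR) = (vx − vy + k·ωz)/r = -0.7640/0.05 = -15.2800

(1.2800, -9.2800, 7.2800, -15.2800)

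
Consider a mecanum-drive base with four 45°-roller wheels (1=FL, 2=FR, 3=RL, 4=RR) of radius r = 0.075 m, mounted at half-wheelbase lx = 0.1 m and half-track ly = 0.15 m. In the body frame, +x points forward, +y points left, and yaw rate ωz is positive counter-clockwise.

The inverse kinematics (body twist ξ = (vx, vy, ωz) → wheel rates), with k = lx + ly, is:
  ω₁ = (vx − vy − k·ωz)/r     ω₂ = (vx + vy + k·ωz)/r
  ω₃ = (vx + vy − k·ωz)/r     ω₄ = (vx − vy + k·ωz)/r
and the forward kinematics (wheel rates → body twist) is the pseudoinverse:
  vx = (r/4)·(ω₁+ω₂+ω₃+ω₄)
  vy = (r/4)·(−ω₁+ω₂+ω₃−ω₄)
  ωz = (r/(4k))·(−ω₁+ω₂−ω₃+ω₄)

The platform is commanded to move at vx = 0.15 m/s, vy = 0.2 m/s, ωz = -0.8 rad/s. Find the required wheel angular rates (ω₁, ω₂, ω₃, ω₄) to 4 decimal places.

(2.0000, 2.0000, 7.3333, -3.3333)

k = lx + ly = 0.1 + 0.15 = 0.2500;  k·ωz = 0.2500·-0.8 = -0.2000
ω₁ (FL) = (vx − vy − k·ωz)/r = 0.1500/0.075 = 2.0000
ω₂ (FR) = (vx + vy + k·ωz)/r = 0.1500/0.075 = 2.0000
ω₃ (RL) = (vx + vy − k·ωz)/r = 0.5500/0.075 = 7.3333
ω₄ (RR) = (vx − vy + k·ωz)/r = -0.2500/0.075 = -3.3333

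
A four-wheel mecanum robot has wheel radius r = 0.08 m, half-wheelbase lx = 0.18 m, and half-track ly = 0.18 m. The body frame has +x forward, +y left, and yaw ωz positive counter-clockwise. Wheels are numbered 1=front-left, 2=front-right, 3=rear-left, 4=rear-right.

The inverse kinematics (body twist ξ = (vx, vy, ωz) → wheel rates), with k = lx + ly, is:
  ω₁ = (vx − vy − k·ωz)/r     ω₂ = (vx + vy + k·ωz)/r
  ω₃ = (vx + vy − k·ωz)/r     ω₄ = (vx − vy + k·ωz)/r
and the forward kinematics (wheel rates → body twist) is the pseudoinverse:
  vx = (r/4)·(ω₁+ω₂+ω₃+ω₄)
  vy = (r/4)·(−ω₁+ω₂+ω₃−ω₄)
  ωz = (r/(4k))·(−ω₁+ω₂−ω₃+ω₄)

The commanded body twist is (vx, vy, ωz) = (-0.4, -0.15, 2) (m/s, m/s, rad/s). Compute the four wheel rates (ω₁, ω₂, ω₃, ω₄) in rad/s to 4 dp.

(-12.1250, 2.1250, -15.8750, 5.8750)

k = lx + ly = 0.18 + 0.18 = 0.3600;  k·ωz = 0.3600·2 = 0.7200
ω₁ (FL) = (vx − vy − k·ωz)/r = -0.9700/0.08 = -12.1250
ω₂ (FR) = (vx + vy + k·ωz)/r = 0.1700/0.08 = 2.1250
ω₃ (RL) = (vx + vy − k·ωz)/r = -1.2700/0.08 = -15.8750
ω₄ (RR) = (vx − vy + k·ωz)/r = 0.4700/0.08 = 5.8750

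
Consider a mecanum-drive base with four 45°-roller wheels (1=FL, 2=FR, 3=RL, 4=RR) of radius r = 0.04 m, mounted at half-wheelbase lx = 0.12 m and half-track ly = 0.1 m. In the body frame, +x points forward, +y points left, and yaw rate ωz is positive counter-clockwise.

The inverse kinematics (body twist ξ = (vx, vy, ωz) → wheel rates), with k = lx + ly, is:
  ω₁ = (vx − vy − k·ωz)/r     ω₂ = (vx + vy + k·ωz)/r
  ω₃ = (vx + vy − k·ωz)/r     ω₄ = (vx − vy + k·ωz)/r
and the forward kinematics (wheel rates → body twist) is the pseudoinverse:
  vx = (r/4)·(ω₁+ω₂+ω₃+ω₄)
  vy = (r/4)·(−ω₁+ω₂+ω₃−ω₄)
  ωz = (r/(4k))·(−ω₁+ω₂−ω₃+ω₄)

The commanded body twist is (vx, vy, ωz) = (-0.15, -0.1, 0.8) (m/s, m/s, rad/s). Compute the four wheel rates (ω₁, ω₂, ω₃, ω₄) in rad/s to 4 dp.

(-5.6500, -1.8500, -10.6500, 3.1500)

k = lx + ly = 0.12 + 0.1 = 0.2200;  k·ωz = 0.2200·0.8 = 0.1760
ω₁ (FL) = (vx − vy − k·ωz)/r = -0.2260/0.04 = -5.6500
ω₂ (FR) = (vx + vy + k·ωz)/r = -0.0740/0.04 = -1.8500
ω₃ (RL) = (vx + vy − k·ωz)/r = -0.4260/0.04 = -10.6500
ω₄ (RR) = (vx − vy + k·ωz)/r = 0.1260/0.04 = 3.1500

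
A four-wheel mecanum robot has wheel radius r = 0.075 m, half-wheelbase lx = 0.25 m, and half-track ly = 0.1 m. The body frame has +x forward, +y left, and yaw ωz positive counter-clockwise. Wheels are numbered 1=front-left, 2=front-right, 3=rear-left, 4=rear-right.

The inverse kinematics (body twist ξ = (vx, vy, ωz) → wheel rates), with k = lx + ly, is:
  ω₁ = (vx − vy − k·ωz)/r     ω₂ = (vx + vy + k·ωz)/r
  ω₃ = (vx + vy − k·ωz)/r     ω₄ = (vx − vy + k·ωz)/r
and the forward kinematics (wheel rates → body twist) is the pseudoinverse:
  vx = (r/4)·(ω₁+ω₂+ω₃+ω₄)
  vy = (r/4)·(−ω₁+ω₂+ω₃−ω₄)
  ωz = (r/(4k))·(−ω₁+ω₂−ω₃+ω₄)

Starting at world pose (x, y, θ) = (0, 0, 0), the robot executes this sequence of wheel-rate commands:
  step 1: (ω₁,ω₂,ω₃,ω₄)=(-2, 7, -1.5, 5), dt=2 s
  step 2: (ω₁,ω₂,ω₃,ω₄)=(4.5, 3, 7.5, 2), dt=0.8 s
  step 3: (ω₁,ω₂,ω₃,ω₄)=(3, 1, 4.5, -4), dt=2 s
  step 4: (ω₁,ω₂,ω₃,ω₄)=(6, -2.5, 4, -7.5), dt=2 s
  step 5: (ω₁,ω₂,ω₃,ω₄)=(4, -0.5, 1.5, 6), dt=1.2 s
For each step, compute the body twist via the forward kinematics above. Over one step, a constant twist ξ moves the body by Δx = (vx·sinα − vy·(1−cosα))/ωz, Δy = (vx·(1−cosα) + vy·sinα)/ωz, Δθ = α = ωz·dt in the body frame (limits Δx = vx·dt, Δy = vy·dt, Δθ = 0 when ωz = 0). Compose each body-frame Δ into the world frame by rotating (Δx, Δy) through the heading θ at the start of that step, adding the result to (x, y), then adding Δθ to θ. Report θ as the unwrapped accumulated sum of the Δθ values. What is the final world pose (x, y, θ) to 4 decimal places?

(-0.1731, 0.6935, -1.9071)

step 1: ξ=(vx,vy,ωz)=(0.1594, 0.0469, 0.8304), dt=2.0 → body Δ=(0.1296, 0.2654, 1.6607) → world pose (0.1296, 0.2654, 1.6607)
step 2: ξ=(vx,vy,ωz)=(0.3187, 0.0750, -0.3750), dt=0.8 → body Δ=(0.2601, 0.0211, -0.3000) → world pose (0.0852, 0.5226, 1.3607)
step 3: ξ=(vx,vy,ωz)=(0.0844, 0.1219, -0.5625), dt=2.0 → body Δ=(0.2586, 0.1102, -1.1250) → world pose (0.0314, 0.7984, 0.2357)
step 4: ξ=(vx,vy,ωz)=(0.0000, 0.0563, -1.0714), dt=2.0 → body Δ=(0.0809, 0.0441, -2.1429) → world pose (0.0998, 0.8603, -1.9071)
step 5: ξ=(vx,vy,ωz)=(0.2062, -0.1687, 0.0000), dt=1.2 → body Δ=(0.2475, -0.2025, 0.0000) → world pose (-0.1731, 0.6935, -1.9071)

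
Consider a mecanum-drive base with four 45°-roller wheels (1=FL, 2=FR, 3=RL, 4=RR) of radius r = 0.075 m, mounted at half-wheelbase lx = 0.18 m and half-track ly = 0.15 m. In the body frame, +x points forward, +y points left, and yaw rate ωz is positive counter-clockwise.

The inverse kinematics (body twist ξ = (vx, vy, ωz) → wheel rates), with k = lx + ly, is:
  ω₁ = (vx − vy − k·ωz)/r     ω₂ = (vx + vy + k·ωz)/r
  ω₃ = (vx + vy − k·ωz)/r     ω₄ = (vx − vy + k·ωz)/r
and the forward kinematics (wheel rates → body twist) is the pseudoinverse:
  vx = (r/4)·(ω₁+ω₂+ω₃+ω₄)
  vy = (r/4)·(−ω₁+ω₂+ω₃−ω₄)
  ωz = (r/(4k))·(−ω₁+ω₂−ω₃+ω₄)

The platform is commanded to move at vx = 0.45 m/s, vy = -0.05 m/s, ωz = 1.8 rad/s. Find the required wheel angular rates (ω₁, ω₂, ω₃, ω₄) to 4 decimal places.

(-1.2533, 13.2533, -2.5867, 14.5867)

k = lx + ly = 0.18 + 0.15 = 0.3300;  k·ωz = 0.3300·1.8 = 0.5940
ω₁ (FL) = (vx − vy − k·ωz)/r = -0.0940/0.075 = -1.2533
ω₂ (FR) = (vx + vy + k·ωz)/r = 0.9940/0.075 = 13.2533
ω₃ (RL) = (vx + vy − k·ωz)/r = -0.1940/0.075 = -2.5867
ω₄ (RR) = (vx − vy + k·ωz)/r = 1.0940/0.075 = 14.5867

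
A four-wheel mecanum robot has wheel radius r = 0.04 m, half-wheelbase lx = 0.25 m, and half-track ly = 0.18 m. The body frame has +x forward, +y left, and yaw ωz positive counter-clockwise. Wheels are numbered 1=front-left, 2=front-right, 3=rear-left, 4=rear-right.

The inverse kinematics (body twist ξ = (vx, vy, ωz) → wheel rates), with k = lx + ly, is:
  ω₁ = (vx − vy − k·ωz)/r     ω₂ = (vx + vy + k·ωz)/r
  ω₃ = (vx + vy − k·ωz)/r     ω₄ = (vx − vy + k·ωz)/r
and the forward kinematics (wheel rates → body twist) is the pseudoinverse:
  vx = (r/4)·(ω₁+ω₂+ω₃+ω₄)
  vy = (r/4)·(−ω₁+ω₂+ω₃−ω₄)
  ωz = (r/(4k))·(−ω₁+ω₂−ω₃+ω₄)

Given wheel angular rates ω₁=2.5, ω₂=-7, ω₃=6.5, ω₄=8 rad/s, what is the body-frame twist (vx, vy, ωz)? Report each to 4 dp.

(0.1000, -0.1100, -0.1860)

k = lx + ly = 0.25 + 0.18 = 0.4300
ω₁+ω₂+ω₃+ω₄ = 10.0000  →  vx = (0.04/4)·10.0000 = 0.1000
−ω₁+ω₂+ω₃−ω₄ = -11.0000  →  vy = (0.04/4)·-11.0000 = -0.1100
−ω₁+ω₂−ω₃+ω₄ = -8.0000  →  ωz = (0.04/1.7200)·-8.0000 = -0.1860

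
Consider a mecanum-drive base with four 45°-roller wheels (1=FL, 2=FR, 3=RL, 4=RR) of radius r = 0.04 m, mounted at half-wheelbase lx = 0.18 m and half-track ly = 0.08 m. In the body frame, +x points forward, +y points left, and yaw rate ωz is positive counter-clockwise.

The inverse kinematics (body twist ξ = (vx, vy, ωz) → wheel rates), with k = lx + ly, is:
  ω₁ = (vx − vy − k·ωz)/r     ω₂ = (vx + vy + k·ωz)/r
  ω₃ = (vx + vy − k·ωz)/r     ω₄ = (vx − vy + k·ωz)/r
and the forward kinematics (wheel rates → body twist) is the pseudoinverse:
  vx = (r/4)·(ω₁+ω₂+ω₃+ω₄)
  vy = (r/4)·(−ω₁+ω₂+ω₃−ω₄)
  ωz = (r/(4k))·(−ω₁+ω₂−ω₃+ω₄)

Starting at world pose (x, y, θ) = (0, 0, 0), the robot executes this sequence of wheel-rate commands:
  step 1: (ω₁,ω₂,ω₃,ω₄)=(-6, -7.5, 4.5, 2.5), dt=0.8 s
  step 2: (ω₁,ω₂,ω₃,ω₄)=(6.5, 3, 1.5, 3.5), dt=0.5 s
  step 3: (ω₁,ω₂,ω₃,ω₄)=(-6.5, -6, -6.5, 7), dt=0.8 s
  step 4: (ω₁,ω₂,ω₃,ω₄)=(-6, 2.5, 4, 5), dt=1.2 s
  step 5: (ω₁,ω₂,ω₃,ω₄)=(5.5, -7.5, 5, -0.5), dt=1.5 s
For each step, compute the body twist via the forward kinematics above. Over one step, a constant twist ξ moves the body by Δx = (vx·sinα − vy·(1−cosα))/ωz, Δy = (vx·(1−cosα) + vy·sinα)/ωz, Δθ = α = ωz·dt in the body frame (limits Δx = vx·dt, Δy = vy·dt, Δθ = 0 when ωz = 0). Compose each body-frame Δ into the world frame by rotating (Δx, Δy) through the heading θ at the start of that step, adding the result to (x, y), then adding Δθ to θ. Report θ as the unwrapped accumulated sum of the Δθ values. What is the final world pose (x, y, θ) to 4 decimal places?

step 1: ξ=(vx,vy,ωz)=(-0.0650, 0.0050, -0.1346), dt=0.8 → body Δ=(-0.0517, 0.0068, -0.1077) → world pose (-0.0517, 0.0068, -0.1077)
step 2: ξ=(vx,vy,ωz)=(0.1450, -0.0550, -0.0577), dt=0.5 → body Δ=(0.0721, -0.0285, -0.0288) → world pose (0.0169, -0.0293, -0.1365)
step 3: ξ=(vx,vy,ωz)=(-0.1200, -0.1300, 0.5385), dt=0.8 → body Δ=(-0.0710, -0.1212, 0.4308) → world pose (-0.0699, -0.1397, 0.2942)
step 4: ξ=(vx,vy,ωz)=(0.0550, 0.0750, 0.3654), dt=1.2 → body Δ=(0.0445, 0.1014, 0.4385) → world pose (-0.0567, -0.0298, 0.7327)
step 5: ξ=(vx,vy,ωz)=(0.0250, -0.0750, -0.7115), dt=1.5 → body Δ=(-0.0238, -0.1105, -1.0673) → world pose (-0.0005, -0.1278, -0.3346)

(-0.0005, -0.1278, -0.3346)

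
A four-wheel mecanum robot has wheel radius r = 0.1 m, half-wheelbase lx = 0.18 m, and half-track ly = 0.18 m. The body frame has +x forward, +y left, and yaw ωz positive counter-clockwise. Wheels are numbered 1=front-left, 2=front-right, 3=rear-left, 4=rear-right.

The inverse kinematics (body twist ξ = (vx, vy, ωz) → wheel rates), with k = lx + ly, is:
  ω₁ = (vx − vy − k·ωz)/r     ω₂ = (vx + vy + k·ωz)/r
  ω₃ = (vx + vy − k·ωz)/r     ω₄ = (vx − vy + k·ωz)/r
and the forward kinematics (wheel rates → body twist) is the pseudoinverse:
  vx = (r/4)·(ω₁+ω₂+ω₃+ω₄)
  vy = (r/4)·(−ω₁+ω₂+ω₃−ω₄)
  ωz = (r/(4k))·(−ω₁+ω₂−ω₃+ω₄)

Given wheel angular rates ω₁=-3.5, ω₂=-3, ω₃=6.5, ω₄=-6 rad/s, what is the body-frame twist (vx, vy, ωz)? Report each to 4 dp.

k = lx + ly = 0.18 + 0.18 = 0.3600
ω₁+ω₂+ω₃+ω₄ = -6.0000  →  vx = (0.1/4)·-6.0000 = -0.1500
−ω₁+ω₂+ω₃−ω₄ = 13.0000  →  vy = (0.1/4)·13.0000 = 0.3250
−ω₁+ω₂−ω₃+ω₄ = -12.0000  →  ωz = (0.1/1.4400)·-12.0000 = -0.8333

(-0.1500, 0.3250, -0.8333)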